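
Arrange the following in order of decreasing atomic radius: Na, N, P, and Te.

N is in period 2, group 15; Na is in period 3, group 1; P is in period 3, group 15; Te is in period 5, group 16.
Radius decreases left→right (rising Z_eff, same n) and increases top→bottom (higher n).
These span different periods and groups, so the two trends combine.
P > N: P sits below N in group 15, so the down-group effect alone puts P larger.
Te > P: period and group pull opposite ways; the down-group shift dominates (136 vs 111 pm).
Na > Te: period and group pull opposite ways; the across-period shift dominates (155 vs 136 pm).
Tabulated atomic radius (pm): N 71, Na 155, P 111, Te 136.
So from largest to smallest: Na > Te > P > N.

Na > Te > P > N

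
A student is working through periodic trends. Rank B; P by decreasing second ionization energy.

B > P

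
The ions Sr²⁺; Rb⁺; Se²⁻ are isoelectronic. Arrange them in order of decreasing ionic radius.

Se²⁻, Rb⁺, Sr²⁺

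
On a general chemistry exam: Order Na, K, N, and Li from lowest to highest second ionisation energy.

N < K < Na < Li

IE_2 is the cost of taking one more electron from the +1 cation: Na⁺ is the bare [Ne] core; K⁺ is the bare [Ar] core; N⁺ still has 4 valence electrons; Li⁺ is the bare [He] core.
Core electrons are held far more tightly than valence electrons, so K, Na and Li top the IE_2 order.
Tabulated IE_2 (kJ/mol): Na 4562, K 3052, N 2856, Li 7298.
So the second ionization energies run N < K < Na < Li.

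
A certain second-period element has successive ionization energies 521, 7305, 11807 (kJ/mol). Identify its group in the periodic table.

Look for the largest jump between consecutive ionization energies: IE2/IE1 ≈ 14.0, far larger than any earlier ratio.
That jump marks the point where a core electron is being removed. So the atom has 1 valence electron.
A main-group element with 1 valence electron is in group 1.

Group 1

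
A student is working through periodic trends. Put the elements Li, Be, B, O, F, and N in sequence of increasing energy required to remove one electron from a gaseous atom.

Li < B < Be < O < N < F

Li is in period 2, group 1; Be is in period 2, group 2; B is in period 2, group 13; N is in period 2, group 15; O is in period 2, group 16; F is in period 2, group 17.
Across a period the outer electron is held more tightly (higher IE₁); down a group it sits in a higher shell, more shielded, and comes off more easily.
All lie in period 2; the across-period trend (first ionization energy increases left to right) applies, with the exception below.
Note the exception: Be has a higher first ionization energy than B, contrary to the simple trend — removing B's lone 2p electron is easier than breaking Be's filled 2s².
Note the exception: N has a higher first ionization energy than O, contrary to the simple trend — pairing an electron in O's 2p⁴ costs repulsion energy, so O ionizes more easily than half-filled N (2p³).
Approximate values (kJ/mol): Li 520, Be 900, B 801, N 1402, O 1314, F 1681.
So from lowest to highest: Li < B < Be < O < N < F.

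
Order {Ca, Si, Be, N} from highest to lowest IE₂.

The second ionization energy removes an electron from the +1 ion. For each element: Ca⁺ still has 1 valence electron; Si⁺ still has 3 valence electrons; Be⁺ still has 1 valence electron; N⁺ still has 4 valence electrons.
All are still removing valence electrons, so compare the +1 ions as you would atoms: IE_2 generally rises across a period (higher Z_eff) and falls down a group (larger shell), subject to the usual subshell exceptions.
Valence configurations: Ca⁺ [Ar]4s¹, Si⁺ [Ne]3s²3p¹, Be⁺ [He]2s¹, N⁺ [He]2s²2p².
The numbers (kJ/mol): Ca 1145, Si 1577, Be 1757, N 2856.
So the second ionization energies run Ca < Si < Be < N.

N > Be > Si > Ca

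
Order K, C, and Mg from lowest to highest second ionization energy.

Mg, C, K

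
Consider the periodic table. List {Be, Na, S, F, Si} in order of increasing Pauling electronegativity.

Be is in period 2, group 2; F is in period 2, group 17; Na is in period 3, group 1; Si is in period 3, group 14; S is in period 3, group 16.
EN rises left→right (higher Z_eff, smaller atoms) and falls top→bottom (larger, more shielded atoms).
Here both period and group differ, so the two effects have to be weighed against each other.
Be > Na: relative to Na, both the across-period and down-group shifts push Be's electronegativity up.
Si > Be: the two effects oppose for this pair; the across-period effect wins (1.90 vs 1.57).
S > Si: S lies to the right of Si in period 3, so the across-period effect alone puts S higher.
F > S: both effects reinforce here, so F is clearly the higher of the two.
Tabulated electronegativity (Pauling): Be 1.57, F 3.98, Na 0.93, Si 1.90, S 2.58.
So from lowest to highest: Na < Be < Si < S < F.

Na < Be < Si < S < F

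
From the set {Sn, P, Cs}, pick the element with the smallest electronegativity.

P is in period 3, group 15; Sn is in period 5, group 14; Cs is in period 6, group 1.
Atoms toward the upper right of the periodic table pull bonding electrons most strongly.
These span different periods and groups, so the two trends combine.
Sn > Cs: both effects reinforce here, so Sn is clearly the higher of the two.
P > Sn: relative to Sn, both the across-period and down-group shifts push P's electronegativity up.
For reference (Pauling): P 2.19, Sn 1.96, Cs 0.79.
The smallest electronegativity among these belongs to Cs.

Cs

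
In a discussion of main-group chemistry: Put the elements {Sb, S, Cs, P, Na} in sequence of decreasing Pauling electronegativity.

S > P > Sb > Na > Cs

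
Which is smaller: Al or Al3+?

Forming Al3+ removes 3 electrons from Al. Fewer electrons for the same nuclear charge means less shielding and a higher Z_eff on the remaining electrons, and for main-group metals the entire outer shell is lost.
A cation is smaller than its parent atom: Al3+ < Al.

Al3+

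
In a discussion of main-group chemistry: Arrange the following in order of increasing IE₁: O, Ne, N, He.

O, N, Ne, He

Across a period the outer electron is held more tightly (higher IE₁); down a group it sits in a higher shell, more shielded, and comes off more easily.
Here both period and group differ, so the two effects have to be weighed against each other.
N > O: this pair runs against the simple trend — see the exception note.
Ne > N: both are in period 2; the period trend gives Ne the larger value.
He > Ne: He sits above Ne in group 18, so the down-group effect alone puts He higher.
Note the exception: N has a higher first ionization energy than O, contrary to the simple trend — pairing an electron in O's 2p⁴ costs repulsion energy, so O ionizes more easily than half-filled N (2p³).
Approximate values (kJ/mol): He 2372, N 1402, O 1314, Ne 2081.
So from lowest to highest: O < N < Ne < He.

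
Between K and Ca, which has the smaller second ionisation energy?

Ca

The second ionization energy removes an electron from the +1 ion. For each element: K⁺ is the bare [Ar] core; Ca⁺ still has 1 valence electron.
Core electrons are held far more tightly than valence electrons, so K tops the IE_2 order.
Tabulated IE_2 (kJ/mol): K 3052, Ca 1145.
Putting it together, IE_2: Ca < K.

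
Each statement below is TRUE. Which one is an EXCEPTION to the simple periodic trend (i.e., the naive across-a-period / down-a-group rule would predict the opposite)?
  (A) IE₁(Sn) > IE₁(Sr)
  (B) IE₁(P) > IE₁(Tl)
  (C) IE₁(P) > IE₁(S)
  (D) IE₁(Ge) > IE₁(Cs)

(C)

The general trend: first ionization energy increases across a period and decreases down a group.
(A) Sn (period 5, group 14) vs Sr (period 5, group 2): the stated order agrees with the simple trend.
(B) P (period 3, group 15) vs Tl (period 6, group 13): the stated order agrees with the simple trend.
(C) P (period 3, group 15) vs S (period 3, group 16): the stated order contradicts the simple trend.
(D) Ge (period 4, group 14) vs Cs (period 6, group 1): the stated order agrees with the simple trend.
The exception is (C): S (3p⁴) ionizes more easily than half-filled P (3p³) because the paired 3p electron in S is pushed out by e⁻–e⁻ repulsion.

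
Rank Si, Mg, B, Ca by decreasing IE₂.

IE_2 is the cost of taking one more electron from the +1 cation: Si⁺ still has 3 valence electrons; Mg⁺ still has 1 valence electron; B⁺ still has 2 valence electrons; Ca⁺ still has 1 valence electron.
All are still removing valence electrons, so compare the +1 ions as you would atoms: IE_2 generally rises across a period (higher Z_eff) and falls down a group (larger shell), subject to the usual subshell exceptions.
Valence configurations: Si⁺ [Ne]3s²3p¹, Mg⁺ [Ne]3s¹, B⁺ [He]2s², Ca⁺ [Ar]4s¹.
Tabulated IE_2 (kJ/mol): Si 1577, Mg 1451, B 2427, Ca 1145.
Putting it together, IE_2: Ca < Mg < Si < B.

B > Si > Mg > Ca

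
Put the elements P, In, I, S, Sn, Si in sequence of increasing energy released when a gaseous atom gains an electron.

In < P < Sn < Si < S < I

Si is in period 3, group 14; P is in period 3, group 15; S is in period 3, group 16; In is in period 5, group 13; Sn is in period 5, group 14; I is in period 5, group 17.
Electron affinity generally becomes more exothermic across a period toward the halogens and less exothermic down a group.
These span different periods and groups, so the two trends combine.
P > In: relative to In, both the across-period and down-group shifts push P's electron affinity up.
Sn > P: this pair runs against the simple trend — see the exception note.
Si > Sn: they share group 14; the group trend gives Si the larger value.
S > Si: S lies to the right of Si in period 3, so the across-period effect alone puts S higher.
I > S: period and group pull opposite ways; the across-period shift dominates (295 vs 200 kJ/mol).
Note the exception: Sn has a higher electron affinity than P, contrary to the simple trend — adding an electron to P's half-filled np³ subshell costs electron-pairing energy.
Note the exception: Si has a higher electron affinity than P, contrary to the simple trend — adding an electron to P's half-filled 3p³ is unfavourable, so Si (3p²) has the more exothermic EA.
Tabulated electron affinity (kJ/mol): Si 134, P 72, S 200, In 29, Sn 107, I 295.
So from lowest to highest: In < P < Sn < Si < S < I.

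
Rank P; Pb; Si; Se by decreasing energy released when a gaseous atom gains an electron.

Se > Si > P > Pb

Si is in period 3, group 14; P is in period 3, group 15; Se is in period 4, group 16; Pb is in period 6, group 14.
Adding an electron releases more energy for atoms nearer the top right (short of the noble gases).
Here both period and group differ, so the two effects have to be weighed against each other.
P > Pb: both effects reinforce here, so P is clearly the higher of the two.
Si > P: this pair runs against the simple trend — see the exception note.
Se > Si: period and group pull opposite ways; the across-period shift dominates (195 vs 134 kJ/mol).
Note the exception: Si has a higher electron affinity than P, contrary to the simple trend — adding an electron to P's half-filled 3p³ is unfavourable, so Si (3p²) has the more exothermic EA.
For reference (kJ/mol): Si 134, P 72, Se 195, Pb 35.
So from highest to lowest: Se > Si > P > Pb.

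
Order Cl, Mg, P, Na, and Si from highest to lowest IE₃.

Consider each +2 ion: Cl²⁺ still has 5 valence electrons; Mg²⁺ is the bare [Ne] core; P²⁺ still has 3 valence electrons; Na²⁺ is already 1 electron into the core; Si²⁺ still has 2 valence electrons.
Breaking into a closed-shell core is much more expensive than removing a leftover valence electron — Na and Mg have the largest IE_3 here.
Valence configurations: Cl²⁺ [Ne]3s²3p³, P²⁺ [Ne]3s²3p¹, Si²⁺ [Ne]3s².
P²⁺ loses a lone 3p electron whereas Si²⁺ must break into a filled 3s² pair, so IE_3(Si) > IE_3(P) even though P has the higher nuclear charge.
The numbers (kJ/mol): Cl 3822, Mg 7733, P 2914, Na 6910, Si 3232.
Hence IE_3: P < Si < Cl < Na < Mg.

Mg > Na > Cl > Si > P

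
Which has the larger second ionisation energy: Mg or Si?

Si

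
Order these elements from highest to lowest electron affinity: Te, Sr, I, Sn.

I, Te, Sn, Sr

Sr is in period 5, group 2; Sn is in period 5, group 14; Te is in period 5, group 16; I is in period 5, group 17.
EA tends to increase across a period and decrease down a group, though the pattern is less regular than for IE or radius.
All lie in period 5, so electron affinity increases left to right.
So from highest to lowest: I > Te > Sn > Sr.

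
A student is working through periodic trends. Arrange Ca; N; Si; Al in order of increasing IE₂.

Ca < Si < Al < N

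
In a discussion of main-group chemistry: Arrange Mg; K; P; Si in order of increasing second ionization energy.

Mg < Si < P < K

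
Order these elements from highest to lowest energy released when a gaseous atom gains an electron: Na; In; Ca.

Na, In, Ca

Na is in period 3, group 1; Ca is in period 4, group 2; In is in period 5, group 13.
Atoms with high Z_eff and room in the valence shell (especially the halogens) have the most exothermic electron affinities.
These sit on a diagonal, where the across-period and down-group effects partly cancel.
In > Ca: period and group pull opposite ways; the across-period shift dominates (29 vs 2 kJ/mol).
Na > In: period and group pull opposite ways; the down-group shift dominates (53 vs 29 kJ/mol).
Approximate values (kJ/mol): Na 53, Ca 2, In 29.
So from highest to lowest: Na > In > Ca.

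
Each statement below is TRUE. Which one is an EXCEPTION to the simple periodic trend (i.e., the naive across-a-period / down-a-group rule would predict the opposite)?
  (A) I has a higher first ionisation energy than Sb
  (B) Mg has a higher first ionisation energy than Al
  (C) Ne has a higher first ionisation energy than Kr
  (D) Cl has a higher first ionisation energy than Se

The general trend: first ionisation energy increases across a period and decreases down a group.
(A) I (period 5, group 17) vs Sb (period 5, group 15): the stated order agrees with the simple trend.
(B) Mg (period 3, group 2) vs Al (period 3, group 13): the stated order contradicts the simple trend.
(C) Ne (period 2, group 18) vs Kr (period 4, group 18): the stated order agrees with the simple trend.
(D) Cl (period 3, group 17) vs Se (period 4, group 16): the stated order agrees with the simple trend.
The exception is (B): Al's single 3p electron is easier to remove than one from Mg's filled 3s².

(B)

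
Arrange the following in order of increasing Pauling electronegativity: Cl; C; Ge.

C is in period 2, group 14; Cl is in period 3, group 17; Ge is in period 4, group 14.
Electronegativity increases across a period and decreases down a group, tracking effective nuclear charge and atomic size.
These span different periods and groups, so the two trends combine.
C > Ge: they share group 14; the group trend gives C the larger value.
Cl > C: period and group pull opposite ways; the across-period shift dominates (3.16 vs 2.55).
Approximate values (Pauling): C 2.55, Cl 3.16, Ge 2.01.
So from lowest to highest: Ge < C < Cl.

Ge, C, Cl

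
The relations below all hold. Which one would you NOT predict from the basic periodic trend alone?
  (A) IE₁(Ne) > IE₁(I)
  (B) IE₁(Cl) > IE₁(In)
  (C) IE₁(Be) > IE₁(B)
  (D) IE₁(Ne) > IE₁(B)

(C)

The general trend: first ionisation energy increases across a period and decreases down a group.
(A) Ne (period 2, group 18) vs I (period 5, group 17): the stated order agrees with the simple trend.
(B) Cl (period 3, group 17) vs In (period 5, group 13): the stated order agrees with the simple trend.
(C) Be (period 2, group 2) vs B (period 2, group 13): the stated order contradicts the simple trend.
(D) Ne (period 2, group 18) vs B (period 2, group 13): the stated order agrees with the simple trend.
The exception is (C): removing B's lone 2p electron is easier than breaking Be's filled 2s².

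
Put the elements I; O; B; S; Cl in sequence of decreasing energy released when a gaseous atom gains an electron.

B is in period 2, group 13; O is in period 2, group 16; S is in period 3, group 16; Cl is in period 3, group 17; I is in period 5, group 17.
EA tends to increase across a period and decrease down a group, though the pattern is less regular than for IE or radius.
Here both period and group differ, so the two effects have to be weighed against each other.
O > B: both are in period 2; the period trend gives O the larger value.
S > O: this pair runs against the simple trend — see the exception note.
I > S: period and group pull opposite ways; the across-period shift dominates (295 vs 200 kJ/mol).
Cl > I: Cl sits above I in group 17, so the down-group effect alone puts Cl higher.
Note the exception: S has a higher electron affinity than O, contrary to the simple trend — the compact 2p subshell of O repels the added electron more than S's larger 3p does.
Approximate values (kJ/mol): B 27, O 141, S 200, Cl 349, I 295.
So from highest to lowest: Cl > I > S > O > B.

Cl > I > S > O > B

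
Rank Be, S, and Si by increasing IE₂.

Si < Be < S

Consider each +1 ion: Be⁺ still has 1 valence electron; S⁺ still has 5 valence electrons; Si⁺ still has 3 valence electrons.
All are still removing valence electrons, so compare the +1 ions as you would atoms: IE_2 generally rises across a period (higher Z_eff) and falls down a group (larger shell), subject to the usual subshell exceptions.
Valence configurations: Be⁺ [He]2s¹, S⁺ [Ne]3s²3p³, Si⁺ [Ne]3s²3p¹.
Tabulated IE_2 (kJ/mol): Be 1757, S 2252, Si 1577.
Hence IE_2: Si < Be < S.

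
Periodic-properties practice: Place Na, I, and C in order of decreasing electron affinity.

C is in period 2, group 14; Na is in period 3, group 1; I is in period 5, group 17.
Electron affinity generally becomes more exothermic across a period toward the halogens and less exothermic down a group.
Neither a single period nor a single group — weigh both effects.
C > Na: both effects reinforce here, so C is clearly the higher of the two.
I > C: period and group pull opposite ways; the across-period shift dominates (295 vs 122 kJ/mol).
Tabulated electron affinity (kJ/mol): C 122, Na 53, I 295.
So from highest to lowest: I > C > Na.

I > C > Na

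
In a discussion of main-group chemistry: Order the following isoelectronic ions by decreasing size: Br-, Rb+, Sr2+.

Br-, Rb+, Sr2+

All of these have 36 electrons, so size is governed by nuclear charge alone: the more protons, the stronger the pull on the same electron cloud, and the smaller the ion.
Nuclear charges: Sr2+ (Z=38), Rb+ (Z=37), Br- (Z=35).
Largest to smallest: Br- > Rb+ > Sr2+.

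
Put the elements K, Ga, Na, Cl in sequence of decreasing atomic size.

K > Na > Ga > Cl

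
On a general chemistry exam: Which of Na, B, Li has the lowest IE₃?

B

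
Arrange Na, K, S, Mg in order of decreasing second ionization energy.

IE_2 is the cost of taking one more electron from the +1 cation: Na⁺ is the bare [Ne] core; K⁺ is the bare [Ar] core; S⁺ still has 5 valence electrons; Mg⁺ still has 1 valence electron.
Core electrons are held far more tightly than valence electrons, so K and Na top the IE_2 order.
Valence configurations: S⁺ [Ne]3s²3p³, Mg⁺ [Ne]3s¹.
Approximate IE_2 values (kJ/mol): Na 4562, K 3052, S 2252, Mg 1451.
Hence IE_2: Mg < S < K < Na.

Na > K > S > Mg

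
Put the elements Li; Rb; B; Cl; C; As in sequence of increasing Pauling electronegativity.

Li is in period 2, group 1; B is in period 2, group 13; C is in period 2, group 14; Cl is in period 3, group 17; As is in period 4, group 15; Rb is in period 5, group 1.
Atoms toward the upper right of the periodic table pull bonding electrons most strongly.
These span different periods and groups, so the two trends combine.
Li > Rb: Li sits above Rb in group 1, so the down-group effect alone puts Li higher.
B > Li: B lies to the right of Li in period 2, so the across-period effect alone puts B higher.
As > B: period and group pull opposite ways; the across-period shift dominates (2.18 vs 2.04).
C > As: period and group pull opposite ways; the down-group shift dominates (2.55 vs 2.18).
Cl > C: the two effects oppose for this pair; the across-period effect wins (3.16 vs 2.55).
Tabulated electronegativity (Pauling): Li 0.98, B 2.04, C 2.55, Cl 3.16, As 2.18, Rb 0.82.
So from lowest to highest: Rb < Li < B < As < C < Cl.

Rb < Li < B < As < C < Cl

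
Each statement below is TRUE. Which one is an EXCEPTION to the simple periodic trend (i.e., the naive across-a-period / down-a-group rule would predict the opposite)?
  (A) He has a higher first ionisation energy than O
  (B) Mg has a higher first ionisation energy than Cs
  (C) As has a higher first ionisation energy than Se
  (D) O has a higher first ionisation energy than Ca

(C)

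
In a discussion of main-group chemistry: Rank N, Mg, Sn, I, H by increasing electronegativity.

Mg < Sn < H < I < N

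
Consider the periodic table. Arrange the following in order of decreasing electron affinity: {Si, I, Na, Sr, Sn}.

I, Si, Sn, Na, Sr

Electron affinity generally becomes more exothermic across a period toward the halogens and less exothermic down a group.
Here both period and group differ, so the two effects have to be weighed against each other.
Na > Sr: period and group pull opposite ways; the down-group shift dominates (53 vs 5 kJ/mol).
Sn > Na: period and group pull opposite ways; the across-period shift dominates (107 vs 53 kJ/mol).
Si > Sn: they share group 14; the group trend gives Si the larger value.
I > Si: the two effects oppose for this pair; the across-period effect wins (295 vs 134 kJ/mol).
For reference (kJ/mol): Na 53, Si 134, Sr 5, Sn 107, I 295.
So from highest to lowest: I > Si > Sn > Na > Sr.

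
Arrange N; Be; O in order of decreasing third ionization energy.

IE_3 is the cost of taking one more electron from the +2 cation: N²⁺ still has 3 valence electrons; Be²⁺ is the bare [He] core; O²⁺ still has 4 valence electrons.
Core electrons are held far more tightly than valence electrons, so Be tops the IE_3 order.
Valence configurations: N²⁺ [He]2s²2p¹, O²⁺ [He]2s²2p².
The numbers (kJ/mol): N 4578, Be 14849, O 5300.
Hence IE_3: N < O < Be.

Be > O > N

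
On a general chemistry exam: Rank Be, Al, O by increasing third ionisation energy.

Al, O, Be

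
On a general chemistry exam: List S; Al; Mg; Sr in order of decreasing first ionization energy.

S > Mg > Al > Sr

Mg is in period 3, group 2; Al is in period 3, group 13; S is in period 3, group 16; Sr is in period 5, group 2.
Removing the outermost electron gets harder across a period and easier down a group.
These span different periods and groups, so the two trends combine.
Al > Sr: both effects reinforce here, so Al is clearly the higher of the two.
Mg > Al: this pair runs against the simple trend — see the exception note.
S > Mg: both are in period 3; the period trend gives S the larger value.
Note the exception: Mg has a higher first ionization energy than Al, contrary to the simple trend — Al's single 3p electron is easier to remove than one from Mg's filled 3s².
Tabulated first ionization energy (kJ/mol): Mg 738, Al 578, S 1000, Sr 550.
So from highest to lowest: S > Mg > Al > Sr.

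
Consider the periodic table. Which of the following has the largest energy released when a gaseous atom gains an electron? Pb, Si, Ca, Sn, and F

Atoms with high Z_eff and room in the valence shell (especially the halogens) have the most exothermic electron affinities.
Neither a single period nor a single group — weigh both effects.
Pb > Ca: period and group pull opposite ways; the across-period shift dominates (35 vs 2 kJ/mol).
Sn > Pb: they share group 14; the group trend gives Sn the larger value.
Si > Sn: Si sits above Sn in group 14, so the down-group effect alone puts Si higher.
F > Si: relative to Si, both the across-period and down-group shifts push F's electron affinity up.
For reference (kJ/mol): F 328, Si 134, Ca 2, Sn 107, Pb 35.
The largest energy released when a gaseous atom gains an electron among these belongs to F.

F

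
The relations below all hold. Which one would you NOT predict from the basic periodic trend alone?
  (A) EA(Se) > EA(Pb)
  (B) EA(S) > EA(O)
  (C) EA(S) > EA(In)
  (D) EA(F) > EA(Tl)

(B)

The general trend: electron affinity increases across a period and decreases down a group.
(A) Se (period 4, group 16) vs Pb (period 6, group 14): the stated order agrees with the simple trend.
(B) S (period 3, group 16) vs O (period 2, group 16): the stated order contradicts the simple trend.
(C) S (period 3, group 16) vs In (period 5, group 13): the stated order agrees with the simple trend.
(D) F (period 2, group 17) vs Tl (period 6, group 13): the stated order agrees with the simple trend.
The exception is (B): the compact 2p subshell of O repels the added electron more than S's larger 3p does.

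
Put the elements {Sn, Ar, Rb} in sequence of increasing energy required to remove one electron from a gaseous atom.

Ar is in period 3, group 18; Rb is in period 5, group 1; Sn is in period 5, group 14.
Removing the outermost electron gets harder across a period and easier down a group.
Here both period and group differ, so the two effects have to be weighed against each other.
Sn > Rb: both are in period 5; the period trend gives Sn the larger value.
Ar > Sn: relative to Sn, both the across-period and down-group shifts push Ar's first ionization energy up.
Approximate values (kJ/mol): Ar 1521, Rb 403, Sn 709.
So from lowest to highest: Rb < Sn < Ar.

Rb, Sn, Ar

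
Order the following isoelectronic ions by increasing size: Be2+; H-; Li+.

Be2+, Li+, H-

All of these have 2 electrons, so size is governed by nuclear charge alone: the more protons, the stronger the pull on the same electron cloud, and the smaller the ion.
Nuclear charges: Be2+ (Z=4), Li+ (Z=3), H- (Z=1).
Smallest to largest: Be2+ < Li+ < H-.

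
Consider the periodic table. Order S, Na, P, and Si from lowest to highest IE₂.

Si < P < S < Na

The second ionization energy removes an electron from the +1 ion. For each element: S⁺ still has 5 valence electrons; Na⁺ is the bare [Ne] core; P⁺ still has 4 valence electrons; Si⁺ still has 3 valence electrons.
Breaking into a closed-shell core is much more expensive than removing a leftover valence electron — Na has the largest IE_2 here.
Valence configurations: S⁺ [Ne]3s²3p³, P⁺ [Ne]3s²3p², Si⁺ [Ne]3s²3p¹.
Approximate IE_2 values (kJ/mol): S 2252, Na 4562, P 1907, Si 1577.
So the second ionization energies run Si < P < S < Na.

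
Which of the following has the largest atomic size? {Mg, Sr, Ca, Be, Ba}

Ba

Be is in period 2, group 2; Mg is in period 3, group 2; Ca is in period 4, group 2; Sr is in period 5, group 2; Ba is in period 6, group 2.
Atomic radius shrinks across a period as nuclear charge pulls the same shell inward, and grows down a group as new shells are added.
All are in group 2, so atomic radius increases down the group.
The largest atomic size among these belongs to Ba.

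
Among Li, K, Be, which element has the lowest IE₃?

The third ionization energy removes an electron from the +2 ion. For each element: Li²⁺ is already 1 electron into the core; K²⁺ is already 1 electron into the core; Be²⁺ is the bare [He] core.
All of these are removing an electron from a noble-gas core or deeper; the smaller core (lower principal quantum number) is held far more tightly, and within a period the higher nuclear charge binds the same core more tightly.
Tabulated IE_3 (kJ/mol): Li 11815, K 4420, Be 14849.
Putting it together, IE_3: K < Li < Be.

K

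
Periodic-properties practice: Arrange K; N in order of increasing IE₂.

N < K

After 1 electron has been removed, what remains? K⁺ is the bare [Ar] core; N⁺ still has 4 valence electrons.
Pulling an electron out of a noble-gas core costs far more than removing a remaining valence electron, so K sits at the high end of IE_2.
The numbers (kJ/mol): K 3052, N 2856.
Hence IE_2: N < K.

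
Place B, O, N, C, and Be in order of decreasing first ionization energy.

N, O, C, Be, B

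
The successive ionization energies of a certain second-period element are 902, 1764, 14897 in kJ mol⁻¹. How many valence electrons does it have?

Look for the largest jump between consecutive ionization energies: IE3/IE2 ≈ 8.4, far larger than any earlier ratio.
That jump marks the point where a core electron is being removed. So the atom has 2 valence electrons.

2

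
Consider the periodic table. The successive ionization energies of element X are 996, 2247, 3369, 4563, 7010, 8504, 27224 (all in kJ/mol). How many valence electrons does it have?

6

Look for the largest jump between consecutive ionization energies: IE7/IE6 ≈ 3.2, far larger than any earlier ratio.
That jump marks the point where a core electron is being removed. So the atom has 6 valence electrons.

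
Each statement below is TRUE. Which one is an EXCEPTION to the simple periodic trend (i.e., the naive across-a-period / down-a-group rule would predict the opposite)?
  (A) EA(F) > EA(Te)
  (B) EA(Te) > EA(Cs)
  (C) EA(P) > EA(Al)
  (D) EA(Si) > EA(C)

The general trend: electron affinity increases across a period and decreases down a group.
(A) F (period 2, group 17) vs Te (period 5, group 16): the stated order agrees with the simple trend.
(B) Te (period 5, group 16) vs Cs (period 6, group 1): the stated order agrees with the simple trend.
(C) P (period 3, group 15) vs Al (period 3, group 13): the stated order agrees with the simple trend.
(D) Si (period 3, group 14) vs C (period 2, group 14): the stated order contradicts the simple trend.
The exception is (D): Si's larger, more diffuse 3p orbitals accept an added electron slightly more readily than C's compact 2p.

(D)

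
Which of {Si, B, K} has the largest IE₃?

K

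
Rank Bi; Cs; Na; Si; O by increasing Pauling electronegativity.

Cs < Na < Si < Bi < O

EN rises left→right (higher Z_eff, smaller atoms) and falls top→bottom (larger, more shielded atoms).
These span different periods and groups, so the two trends combine.
Na > Cs: Na sits above Cs in group 1, so the down-group effect alone puts Na higher.
Si > Na: Si lies to the right of Na in period 3, so the across-period effect alone puts Si higher.
Bi > Si: the two effects oppose for this pair; the across-period effect wins (2.02 vs 1.90).
O > Bi: relative to Bi, both the across-period and down-group shifts push O's electronegativity up.
For reference (Pauling): O 3.44, Na 0.93, Si 1.90, Cs 0.79, Bi 2.02.
So from lowest to highest: Cs < Na < Si < Bi < O.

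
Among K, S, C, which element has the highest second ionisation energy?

K

After 1 electron has been removed, what remains? K⁺ is the bare [Ar] core; S⁺ still has 5 valence electrons; C⁺ still has 3 valence electrons.
Breaking into a closed-shell core is much more expensive than removing a leftover valence electron — K has the largest IE_2 here.
Valence configurations: S⁺ [Ne]3s²3p³, C⁺ [He]2s²2p¹.
The numbers (kJ/mol): K 3052, S 2252, C 2353.
Putting it together, IE_2: S < C < K.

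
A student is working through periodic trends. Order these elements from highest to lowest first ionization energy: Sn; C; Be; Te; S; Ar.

Ar, C, S, Be, Te, Sn

Be is in period 2, group 2; C is in period 2, group 14; S is in period 3, group 16; Ar is in period 3, group 18; Sn is in period 5, group 14; Te is in period 5, group 16.
Across a period the outer electron is held more tightly (higher IE₁); down a group it sits in a higher shell, more shielded, and comes off more easily.
Here both period and group differ, so the two effects have to be weighed against each other.
Te > Sn: Te lies to the right of Sn in period 5, so the across-period effect alone puts Te higher.
Be > Te: period and group pull opposite ways; the down-group shift dominates (900 vs 869 kJ/mol).
S > Be: period and group pull opposite ways; the across-period shift dominates (1000 vs 900 kJ/mol).
C > S: the two effects oppose for this pair; the down-group effect wins (1086 vs 1000 kJ/mol).
Ar > C: the two effects oppose for this pair; the across-period effect wins (1521 vs 1086 kJ/mol).
For reference (kJ/mol): Be 900, C 1086, S 1000, Ar 1521, Sn 709, Te 869.
So from highest to lowest: Ar > C > S > Be > Te > Sn.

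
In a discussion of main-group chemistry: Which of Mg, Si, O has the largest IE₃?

IE_3 is the cost of taking one more electron from the +2 cation: Mg²⁺ is the bare [Ne] core; Si²⁺ still has 2 valence electrons; O²⁺ still has 4 valence electrons.
Breaking into a closed-shell core is much more expensive than removing a leftover valence electron — Mg has the largest IE_3 here.
Valence configurations: Si²⁺ [Ne]3s², O²⁺ [He]2s²2p².
Tabulated IE_3 (kJ/mol): Mg 7733, Si 3232, O 5300.
Hence IE_3: Si < O < Mg.

Mg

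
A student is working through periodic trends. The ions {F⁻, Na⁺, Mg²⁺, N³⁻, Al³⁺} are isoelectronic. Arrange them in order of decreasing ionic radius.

All of these have 10 electrons, so size is governed by nuclear charge alone: the more protons, the stronger the pull on the same electron cloud, and the smaller the ion.
Nuclear charges: Al³⁺ (Z=13), Mg²⁺ (Z=12), Na⁺ (Z=11), F⁻ (Z=9), N³⁻ (Z=7).
Largest to smallest: N³⁻ > F⁻ > Na⁺ > Mg²⁺ > Al³⁺.

N³⁻ > F⁻ > Na⁺ > Mg²⁺ > Al³⁺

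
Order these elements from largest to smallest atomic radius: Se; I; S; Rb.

S is in period 3, group 16; Se is in period 4, group 16; Rb is in period 5, group 1; I is in period 5, group 17.
Atomic radius shrinks across a period as nuclear charge pulls the same shell inward, and grows down a group as new shells are added.
Here both period and group differ, so the two effects have to be weighed against each other.
Se > S: Se sits below S in group 16, so the down-group effect alone puts Se larger.
I > Se: period and group pull opposite ways; the down-group shift dominates (133 vs 116 pm).
Rb > I: both are in period 5; the period trend gives Rb the larger value.
For reference (pm): S 103, Se 116, Rb 210, I 133.
So from largest to smallest: Rb > I > Se > S.

Rb > I > Se > S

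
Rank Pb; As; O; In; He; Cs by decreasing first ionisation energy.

He > O > As > Pb > In > Cs

Removing the outermost electron gets harder across a period and easier down a group.
Here both period and group differ, so the two effects have to be weighed against each other.
In > Cs: relative to Cs, both the across-period and down-group shifts push In's first ionization energy up.
Pb > In: period and group pull opposite ways; the across-period shift dominates (716 vs 558 kJ/mol).
As > Pb: relative to Pb, both the across-period and down-group shifts push As's first ionization energy up.
O > As: relative to As, both the across-period and down-group shifts push O's first ionization energy up.
He > O: relative to O, both the across-period and down-group shifts push He's first ionization energy up.
Tabulated first ionization energy (kJ/mol): He 2372, O 1314, As 947, In 558, Cs 376, Pb 716.
So from highest to lowest: He > O > As > Pb > In > Cs.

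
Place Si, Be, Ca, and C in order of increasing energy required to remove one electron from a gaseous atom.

Be is in period 2, group 2; C is in period 2, group 14; Si is in period 3, group 14; Ca is in period 4, group 2.
Across a period the outer electron is held more tightly (higher IE₁); down a group it sits in a higher shell, more shielded, and comes off more easily.
These span different periods and groups, so the two trends combine.
Si > Ca: both effects reinforce here, so Si is clearly the higher of the two.
Be > Si: period and group pull opposite ways; the down-group shift dominates (900 vs 786 kJ/mol).
C > Be: C lies to the right of Be in period 2, so the across-period effect alone puts C higher.
For reference (kJ/mol): Be 900, C 1086, Si 786, Ca 590.
So from lowest to highest: Ca < Si < Be < C.

Ca < Si < Be < C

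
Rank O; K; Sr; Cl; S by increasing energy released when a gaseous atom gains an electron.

Sr < K < O < S < Cl

O is in period 2, group 16; S is in period 3, group 16; Cl is in period 3, group 17; K is in period 4, group 1; Sr is in period 5, group 2.
Electron affinity generally becomes more exothermic across a period toward the halogens and less exothermic down a group.
These span different periods and groups, so the two trends combine.
K > Sr: the two effects oppose for this pair; the down-group effect wins (48 vs 5 kJ/mol).
O > K: both effects reinforce here, so O is clearly the higher of the two.
S > O: this pair runs against the simple trend — see the exception note.
Cl > S: Cl lies to the right of S in period 3, so the across-period effect alone puts Cl higher.
Note the exception: S has a higher electron affinity than O, contrary to the simple trend — the compact 2p subshell of O repels the added electron more than S's larger 3p does.
Tabulated electron affinity (kJ/mol): O 141, S 200, Cl 349, K 48, Sr 5.
So from lowest to highest: Sr < K < O < S < Cl.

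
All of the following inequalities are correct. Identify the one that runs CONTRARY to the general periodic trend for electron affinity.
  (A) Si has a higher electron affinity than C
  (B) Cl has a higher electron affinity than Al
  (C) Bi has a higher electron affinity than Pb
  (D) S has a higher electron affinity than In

(A)

The general trend: electron affinity increases across a period and decreases down a group.
(A) Si (period 3, group 14) vs C (period 2, group 14): the stated order contradicts the simple trend.
(B) Cl (period 3, group 17) vs Al (period 3, group 13): the stated order agrees with the simple trend.
(C) Bi (period 6, group 15) vs Pb (period 6, group 14): the stated order agrees with the simple trend.
(D) S (period 3, group 16) vs In (period 5, group 13): the stated order agrees with the simple trend.
The exception is (A): Si's larger, more diffuse 3p orbitals accept an added electron slightly more readily than C's compact 2p.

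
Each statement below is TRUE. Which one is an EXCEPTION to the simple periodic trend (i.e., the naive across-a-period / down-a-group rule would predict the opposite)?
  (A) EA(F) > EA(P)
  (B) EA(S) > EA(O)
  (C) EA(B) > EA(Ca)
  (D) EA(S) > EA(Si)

(B)

The general trend: electron affinity increases across a period and decreases down a group.
(A) F (period 2, group 17) vs P (period 3, group 15): the stated order agrees with the simple trend.
(B) S (period 3, group 16) vs O (period 2, group 16): the stated order contradicts the simple trend.
(C) B (period 2, group 13) vs Ca (period 4, group 2): the stated order agrees with the simple trend.
(D) S (period 3, group 16) vs Si (period 3, group 14): the stated order agrees with the simple trend.
The exception is (B): the compact 2p subshell of O repels the added electron more than S's larger 3p does.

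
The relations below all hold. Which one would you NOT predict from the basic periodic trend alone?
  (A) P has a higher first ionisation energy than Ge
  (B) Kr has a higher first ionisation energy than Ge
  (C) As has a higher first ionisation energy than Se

The general trend: first ionisation energy increases across a period and decreases down a group.
(A) P (period 3, group 15) vs Ge (period 4, group 14): the stated order agrees with the simple trend.
(B) Kr (period 4, group 18) vs Ge (period 4, group 14): the stated order agrees with the simple trend.
(C) As (period 4, group 15) vs Se (period 4, group 16): the stated order contradicts the simple trend.
The exception is (C): Se (4p⁴) ionizes more easily than half-filled As (4p³).

(C)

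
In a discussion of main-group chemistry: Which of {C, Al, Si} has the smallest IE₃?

Al

The third ionization energy removes an electron from the +2 ion. For each element: C²⁺ still has 2 valence electrons; Al²⁺ still has 1 valence electron; Si²⁺ still has 2 valence electrons.
All are still removing valence electrons, so compare the +2 ions as you would atoms: IE_3 generally rises across a period (higher Z_eff) and falls down a group (larger shell), subject to the usual subshell exceptions.
Valence configurations: C²⁺ [He]2s², Al²⁺ [Ne]3s¹, Si²⁺ [Ne]3s².
Approximate IE_3 values (kJ/mol): C 4620, Al 2745, Si 3232.
Overall IE_3 order: Al < Si < C.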